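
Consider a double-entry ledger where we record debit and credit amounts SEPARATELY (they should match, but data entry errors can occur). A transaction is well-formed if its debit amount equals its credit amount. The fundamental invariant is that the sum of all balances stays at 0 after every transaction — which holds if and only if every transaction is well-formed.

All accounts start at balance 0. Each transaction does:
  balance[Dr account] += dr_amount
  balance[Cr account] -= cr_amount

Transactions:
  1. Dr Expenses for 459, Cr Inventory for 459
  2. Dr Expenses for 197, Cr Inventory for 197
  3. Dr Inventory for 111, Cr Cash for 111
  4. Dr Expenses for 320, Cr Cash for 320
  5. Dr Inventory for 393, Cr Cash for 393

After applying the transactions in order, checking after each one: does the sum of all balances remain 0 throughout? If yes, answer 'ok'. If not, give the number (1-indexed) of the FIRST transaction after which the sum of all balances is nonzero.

After txn 1: dr=459 cr=459 sum_balances=0
After txn 2: dr=197 cr=197 sum_balances=0
After txn 3: dr=111 cr=111 sum_balances=0
After txn 4: dr=320 cr=320 sum_balances=0
After txn 5: dr=393 cr=393 sum_balances=0

Answer: ok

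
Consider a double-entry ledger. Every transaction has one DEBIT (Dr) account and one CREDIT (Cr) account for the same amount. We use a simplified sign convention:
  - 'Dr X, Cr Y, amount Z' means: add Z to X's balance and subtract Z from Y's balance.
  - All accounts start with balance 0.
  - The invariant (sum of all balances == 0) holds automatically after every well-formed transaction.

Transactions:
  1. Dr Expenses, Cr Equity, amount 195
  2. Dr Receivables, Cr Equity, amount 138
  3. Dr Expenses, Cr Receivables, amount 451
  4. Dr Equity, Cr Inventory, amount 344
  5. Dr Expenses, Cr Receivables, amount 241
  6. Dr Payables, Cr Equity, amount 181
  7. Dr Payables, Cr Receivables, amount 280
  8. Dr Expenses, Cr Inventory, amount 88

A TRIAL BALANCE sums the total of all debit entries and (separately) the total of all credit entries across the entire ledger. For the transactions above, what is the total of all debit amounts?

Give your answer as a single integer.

Txn 1: debit+=195
Txn 2: debit+=138
Txn 3: debit+=451
Txn 4: debit+=344
Txn 5: debit+=241
Txn 6: debit+=181
Txn 7: debit+=280
Txn 8: debit+=88
Total debits = 1918

Answer: 1918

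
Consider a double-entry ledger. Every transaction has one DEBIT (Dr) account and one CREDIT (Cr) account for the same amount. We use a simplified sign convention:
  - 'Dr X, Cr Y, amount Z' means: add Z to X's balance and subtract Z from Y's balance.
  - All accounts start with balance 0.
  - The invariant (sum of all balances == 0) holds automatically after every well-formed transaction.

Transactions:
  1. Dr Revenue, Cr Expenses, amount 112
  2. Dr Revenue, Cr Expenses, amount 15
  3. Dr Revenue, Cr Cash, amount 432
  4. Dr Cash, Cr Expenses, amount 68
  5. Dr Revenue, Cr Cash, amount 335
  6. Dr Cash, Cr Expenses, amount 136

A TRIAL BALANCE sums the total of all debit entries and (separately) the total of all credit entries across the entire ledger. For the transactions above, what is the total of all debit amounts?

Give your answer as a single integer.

Txn 1: debit+=112
Txn 2: debit+=15
Txn 3: debit+=432
Txn 4: debit+=68
Txn 5: debit+=335
Txn 6: debit+=136
Total debits = 1098

Answer: 1098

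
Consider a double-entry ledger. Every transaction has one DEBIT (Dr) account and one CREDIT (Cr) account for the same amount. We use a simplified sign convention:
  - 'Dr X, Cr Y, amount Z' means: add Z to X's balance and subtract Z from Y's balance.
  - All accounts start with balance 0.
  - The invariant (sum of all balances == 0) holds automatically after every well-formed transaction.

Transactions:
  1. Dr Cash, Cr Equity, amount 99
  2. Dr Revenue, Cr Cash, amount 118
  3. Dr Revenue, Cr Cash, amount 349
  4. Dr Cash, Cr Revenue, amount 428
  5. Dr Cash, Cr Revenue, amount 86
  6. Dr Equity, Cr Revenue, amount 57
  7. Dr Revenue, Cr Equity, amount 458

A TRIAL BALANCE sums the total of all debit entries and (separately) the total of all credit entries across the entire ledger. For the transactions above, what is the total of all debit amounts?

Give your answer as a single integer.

Txn 1: debit+=99
Txn 2: debit+=118
Txn 3: debit+=349
Txn 4: debit+=428
Txn 5: debit+=86
Txn 6: debit+=57
Txn 7: debit+=458
Total debits = 1595

Answer: 1595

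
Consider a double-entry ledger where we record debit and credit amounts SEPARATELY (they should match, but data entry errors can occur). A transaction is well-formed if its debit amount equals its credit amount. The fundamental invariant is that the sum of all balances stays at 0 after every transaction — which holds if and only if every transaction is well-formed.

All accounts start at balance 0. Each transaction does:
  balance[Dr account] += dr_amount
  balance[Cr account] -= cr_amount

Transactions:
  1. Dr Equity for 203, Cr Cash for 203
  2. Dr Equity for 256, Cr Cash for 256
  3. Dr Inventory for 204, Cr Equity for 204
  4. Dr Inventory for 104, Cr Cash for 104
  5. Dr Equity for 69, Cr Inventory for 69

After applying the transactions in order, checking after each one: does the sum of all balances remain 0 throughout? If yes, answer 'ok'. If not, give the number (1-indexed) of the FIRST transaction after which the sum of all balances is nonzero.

Answer: ok

Derivation:
After txn 1: dr=203 cr=203 sum_balances=0
After txn 2: dr=256 cr=256 sum_balances=0
After txn 3: dr=204 cr=204 sum_balances=0
After txn 4: dr=104 cr=104 sum_balances=0
After txn 5: dr=69 cr=69 sum_balances=0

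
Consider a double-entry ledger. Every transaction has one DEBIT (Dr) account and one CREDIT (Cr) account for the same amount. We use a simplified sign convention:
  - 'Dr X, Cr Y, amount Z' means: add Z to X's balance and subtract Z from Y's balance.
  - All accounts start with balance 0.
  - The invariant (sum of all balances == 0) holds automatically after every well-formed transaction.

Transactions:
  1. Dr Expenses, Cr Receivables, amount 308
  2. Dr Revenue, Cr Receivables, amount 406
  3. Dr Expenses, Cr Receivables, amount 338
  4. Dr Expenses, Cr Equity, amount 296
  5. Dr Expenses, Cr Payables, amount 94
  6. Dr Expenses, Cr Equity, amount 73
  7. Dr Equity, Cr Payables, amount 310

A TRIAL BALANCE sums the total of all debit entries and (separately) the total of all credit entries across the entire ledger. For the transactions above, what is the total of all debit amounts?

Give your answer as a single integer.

Txn 1: debit+=308
Txn 2: debit+=406
Txn 3: debit+=338
Txn 4: debit+=296
Txn 5: debit+=94
Txn 6: debit+=73
Txn 7: debit+=310
Total debits = 1825

Answer: 1825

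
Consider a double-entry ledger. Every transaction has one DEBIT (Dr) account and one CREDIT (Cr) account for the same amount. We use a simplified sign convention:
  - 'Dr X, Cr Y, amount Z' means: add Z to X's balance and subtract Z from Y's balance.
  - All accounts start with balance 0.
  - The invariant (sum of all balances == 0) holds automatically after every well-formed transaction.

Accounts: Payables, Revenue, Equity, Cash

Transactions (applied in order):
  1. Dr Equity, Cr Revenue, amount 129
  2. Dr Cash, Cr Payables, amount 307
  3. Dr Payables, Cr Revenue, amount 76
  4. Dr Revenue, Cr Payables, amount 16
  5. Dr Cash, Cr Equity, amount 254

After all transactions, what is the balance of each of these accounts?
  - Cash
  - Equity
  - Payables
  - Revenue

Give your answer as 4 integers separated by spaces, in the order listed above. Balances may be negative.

Answer: 561 -125 -247 -189

Derivation:
After txn 1 (Dr Equity, Cr Revenue, amount 129): Equity=129 Revenue=-129
After txn 2 (Dr Cash, Cr Payables, amount 307): Cash=307 Equity=129 Payables=-307 Revenue=-129
After txn 3 (Dr Payables, Cr Revenue, amount 76): Cash=307 Equity=129 Payables=-231 Revenue=-205
After txn 4 (Dr Revenue, Cr Payables, amount 16): Cash=307 Equity=129 Payables=-247 Revenue=-189
After txn 5 (Dr Cash, Cr Equity, amount 254): Cash=561 Equity=-125 Payables=-247 Revenue=-189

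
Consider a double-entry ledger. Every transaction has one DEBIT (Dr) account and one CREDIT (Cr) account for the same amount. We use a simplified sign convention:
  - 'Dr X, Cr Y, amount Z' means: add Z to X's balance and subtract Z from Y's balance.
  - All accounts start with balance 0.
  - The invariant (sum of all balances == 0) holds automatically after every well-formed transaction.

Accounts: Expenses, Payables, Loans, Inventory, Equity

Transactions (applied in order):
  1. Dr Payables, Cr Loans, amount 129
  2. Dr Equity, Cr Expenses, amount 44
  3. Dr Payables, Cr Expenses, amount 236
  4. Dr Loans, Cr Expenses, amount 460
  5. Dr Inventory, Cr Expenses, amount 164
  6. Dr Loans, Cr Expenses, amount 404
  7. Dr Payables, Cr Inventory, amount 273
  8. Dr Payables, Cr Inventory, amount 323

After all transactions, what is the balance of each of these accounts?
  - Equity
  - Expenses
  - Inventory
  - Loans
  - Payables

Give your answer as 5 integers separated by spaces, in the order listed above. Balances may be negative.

Answer: 44 -1308 -432 735 961

Derivation:
After txn 1 (Dr Payables, Cr Loans, amount 129): Loans=-129 Payables=129
After txn 2 (Dr Equity, Cr Expenses, amount 44): Equity=44 Expenses=-44 Loans=-129 Payables=129
After txn 3 (Dr Payables, Cr Expenses, amount 236): Equity=44 Expenses=-280 Loans=-129 Payables=365
After txn 4 (Dr Loans, Cr Expenses, amount 460): Equity=44 Expenses=-740 Loans=331 Payables=365
After txn 5 (Dr Inventory, Cr Expenses, amount 164): Equity=44 Expenses=-904 Inventory=164 Loans=331 Payables=365
After txn 6 (Dr Loans, Cr Expenses, amount 404): Equity=44 Expenses=-1308 Inventory=164 Loans=735 Payables=365
After txn 7 (Dr Payables, Cr Inventory, amount 273): Equity=44 Expenses=-1308 Inventory=-109 Loans=735 Payables=638
After txn 8 (Dr Payables, Cr Inventory, amount 323): Equity=44 Expenses=-1308 Inventory=-432 Loans=735 Payables=961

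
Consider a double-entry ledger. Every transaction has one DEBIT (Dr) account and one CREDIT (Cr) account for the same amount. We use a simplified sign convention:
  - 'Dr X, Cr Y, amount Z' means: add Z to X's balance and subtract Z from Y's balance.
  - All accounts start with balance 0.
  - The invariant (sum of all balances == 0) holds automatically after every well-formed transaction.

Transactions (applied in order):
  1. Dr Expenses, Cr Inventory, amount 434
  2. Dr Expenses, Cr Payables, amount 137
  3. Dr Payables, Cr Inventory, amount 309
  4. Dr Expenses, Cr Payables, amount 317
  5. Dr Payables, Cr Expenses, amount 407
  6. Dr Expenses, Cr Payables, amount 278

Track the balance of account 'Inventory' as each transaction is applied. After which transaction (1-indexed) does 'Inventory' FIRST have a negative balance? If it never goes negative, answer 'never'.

Answer: 1

Derivation:
After txn 1: Inventory=-434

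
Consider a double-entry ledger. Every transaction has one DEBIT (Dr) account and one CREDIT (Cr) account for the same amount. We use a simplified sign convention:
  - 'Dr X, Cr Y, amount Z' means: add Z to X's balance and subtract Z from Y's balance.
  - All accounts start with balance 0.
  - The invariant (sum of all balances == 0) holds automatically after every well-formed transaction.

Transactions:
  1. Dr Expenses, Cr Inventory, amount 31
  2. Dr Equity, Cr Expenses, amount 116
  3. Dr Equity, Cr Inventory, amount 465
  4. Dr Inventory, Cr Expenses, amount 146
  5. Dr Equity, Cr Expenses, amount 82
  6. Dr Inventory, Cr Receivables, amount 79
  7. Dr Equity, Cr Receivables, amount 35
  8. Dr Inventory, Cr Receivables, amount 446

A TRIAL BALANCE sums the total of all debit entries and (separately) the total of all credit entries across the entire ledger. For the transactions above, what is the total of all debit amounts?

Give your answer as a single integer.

Txn 1: debit+=31
Txn 2: debit+=116
Txn 3: debit+=465
Txn 4: debit+=146
Txn 5: debit+=82
Txn 6: debit+=79
Txn 7: debit+=35
Txn 8: debit+=446
Total debits = 1400

Answer: 1400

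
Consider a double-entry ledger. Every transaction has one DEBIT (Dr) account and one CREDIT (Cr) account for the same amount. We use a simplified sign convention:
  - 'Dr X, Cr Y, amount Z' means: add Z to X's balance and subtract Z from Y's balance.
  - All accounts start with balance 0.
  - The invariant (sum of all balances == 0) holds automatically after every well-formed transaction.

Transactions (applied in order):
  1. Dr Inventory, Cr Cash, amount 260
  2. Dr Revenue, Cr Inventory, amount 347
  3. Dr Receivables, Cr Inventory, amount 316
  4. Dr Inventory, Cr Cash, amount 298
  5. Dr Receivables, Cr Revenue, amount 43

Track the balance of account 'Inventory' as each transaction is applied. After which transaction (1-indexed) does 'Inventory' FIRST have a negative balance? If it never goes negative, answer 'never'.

After txn 1: Inventory=260
After txn 2: Inventory=-87

Answer: 2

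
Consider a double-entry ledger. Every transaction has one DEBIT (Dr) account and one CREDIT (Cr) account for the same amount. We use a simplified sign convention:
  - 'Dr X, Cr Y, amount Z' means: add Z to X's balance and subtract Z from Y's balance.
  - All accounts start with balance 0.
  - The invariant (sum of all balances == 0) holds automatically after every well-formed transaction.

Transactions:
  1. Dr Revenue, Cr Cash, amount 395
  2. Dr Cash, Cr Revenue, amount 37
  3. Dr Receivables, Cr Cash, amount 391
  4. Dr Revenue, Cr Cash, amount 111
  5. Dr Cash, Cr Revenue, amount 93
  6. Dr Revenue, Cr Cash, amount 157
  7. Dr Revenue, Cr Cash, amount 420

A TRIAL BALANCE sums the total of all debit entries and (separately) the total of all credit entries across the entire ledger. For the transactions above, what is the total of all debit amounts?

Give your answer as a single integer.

Answer: 1604

Derivation:
Txn 1: debit+=395
Txn 2: debit+=37
Txn 3: debit+=391
Txn 4: debit+=111
Txn 5: debit+=93
Txn 6: debit+=157
Txn 7: debit+=420
Total debits = 1604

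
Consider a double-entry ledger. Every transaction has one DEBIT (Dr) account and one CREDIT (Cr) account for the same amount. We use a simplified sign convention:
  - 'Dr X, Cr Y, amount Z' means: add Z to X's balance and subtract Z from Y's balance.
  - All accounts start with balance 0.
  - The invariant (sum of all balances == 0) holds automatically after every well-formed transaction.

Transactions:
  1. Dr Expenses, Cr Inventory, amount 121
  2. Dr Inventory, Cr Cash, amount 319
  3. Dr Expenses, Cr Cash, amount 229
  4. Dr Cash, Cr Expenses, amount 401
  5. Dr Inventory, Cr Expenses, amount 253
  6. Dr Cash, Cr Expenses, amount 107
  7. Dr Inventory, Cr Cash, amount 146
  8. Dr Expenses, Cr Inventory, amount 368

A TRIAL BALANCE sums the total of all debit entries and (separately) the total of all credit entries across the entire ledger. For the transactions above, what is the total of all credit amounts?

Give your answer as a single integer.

Answer: 1944

Derivation:
Txn 1: credit+=121
Txn 2: credit+=319
Txn 3: credit+=229
Txn 4: credit+=401
Txn 5: credit+=253
Txn 6: credit+=107
Txn 7: credit+=146
Txn 8: credit+=368
Total credits = 1944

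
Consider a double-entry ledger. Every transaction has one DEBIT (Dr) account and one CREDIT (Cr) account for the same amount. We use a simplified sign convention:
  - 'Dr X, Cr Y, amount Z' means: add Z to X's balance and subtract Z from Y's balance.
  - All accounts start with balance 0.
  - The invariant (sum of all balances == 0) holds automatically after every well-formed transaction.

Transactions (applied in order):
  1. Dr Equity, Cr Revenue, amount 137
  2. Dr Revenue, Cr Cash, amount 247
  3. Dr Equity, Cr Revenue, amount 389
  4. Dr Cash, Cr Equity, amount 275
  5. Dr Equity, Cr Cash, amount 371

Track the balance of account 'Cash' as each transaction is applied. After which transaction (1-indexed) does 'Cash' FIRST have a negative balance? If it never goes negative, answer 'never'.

After txn 1: Cash=0
After txn 2: Cash=-247

Answer: 2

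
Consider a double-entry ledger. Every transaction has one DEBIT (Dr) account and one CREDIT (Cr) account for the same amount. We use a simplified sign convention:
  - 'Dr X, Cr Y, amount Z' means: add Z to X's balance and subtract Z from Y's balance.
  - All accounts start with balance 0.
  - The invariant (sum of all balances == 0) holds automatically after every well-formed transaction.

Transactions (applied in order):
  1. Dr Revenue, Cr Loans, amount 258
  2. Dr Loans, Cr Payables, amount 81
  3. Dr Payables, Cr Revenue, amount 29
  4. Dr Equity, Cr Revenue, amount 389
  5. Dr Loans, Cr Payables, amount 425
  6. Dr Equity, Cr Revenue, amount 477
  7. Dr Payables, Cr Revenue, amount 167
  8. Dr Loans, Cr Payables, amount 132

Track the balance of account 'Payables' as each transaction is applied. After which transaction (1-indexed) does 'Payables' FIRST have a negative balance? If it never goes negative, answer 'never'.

Answer: 2

Derivation:
After txn 1: Payables=0
After txn 2: Payables=-81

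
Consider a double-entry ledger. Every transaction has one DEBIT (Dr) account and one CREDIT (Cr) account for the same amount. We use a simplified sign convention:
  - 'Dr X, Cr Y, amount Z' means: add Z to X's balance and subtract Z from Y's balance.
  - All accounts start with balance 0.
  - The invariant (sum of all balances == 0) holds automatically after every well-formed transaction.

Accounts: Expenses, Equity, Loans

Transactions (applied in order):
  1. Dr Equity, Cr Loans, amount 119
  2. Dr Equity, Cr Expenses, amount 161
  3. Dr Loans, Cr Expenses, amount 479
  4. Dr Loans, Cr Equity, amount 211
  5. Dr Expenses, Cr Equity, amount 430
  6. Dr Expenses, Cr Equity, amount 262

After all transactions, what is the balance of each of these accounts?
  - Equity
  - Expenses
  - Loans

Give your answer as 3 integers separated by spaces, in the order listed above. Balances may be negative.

Answer: -623 52 571

Derivation:
After txn 1 (Dr Equity, Cr Loans, amount 119): Equity=119 Loans=-119
After txn 2 (Dr Equity, Cr Expenses, amount 161): Equity=280 Expenses=-161 Loans=-119
After txn 3 (Dr Loans, Cr Expenses, amount 479): Equity=280 Expenses=-640 Loans=360
After txn 4 (Dr Loans, Cr Equity, amount 211): Equity=69 Expenses=-640 Loans=571
After txn 5 (Dr Expenses, Cr Equity, amount 430): Equity=-361 Expenses=-210 Loans=571
After txn 6 (Dr Expenses, Cr Equity, amount 262): Equity=-623 Expenses=52 Loans=571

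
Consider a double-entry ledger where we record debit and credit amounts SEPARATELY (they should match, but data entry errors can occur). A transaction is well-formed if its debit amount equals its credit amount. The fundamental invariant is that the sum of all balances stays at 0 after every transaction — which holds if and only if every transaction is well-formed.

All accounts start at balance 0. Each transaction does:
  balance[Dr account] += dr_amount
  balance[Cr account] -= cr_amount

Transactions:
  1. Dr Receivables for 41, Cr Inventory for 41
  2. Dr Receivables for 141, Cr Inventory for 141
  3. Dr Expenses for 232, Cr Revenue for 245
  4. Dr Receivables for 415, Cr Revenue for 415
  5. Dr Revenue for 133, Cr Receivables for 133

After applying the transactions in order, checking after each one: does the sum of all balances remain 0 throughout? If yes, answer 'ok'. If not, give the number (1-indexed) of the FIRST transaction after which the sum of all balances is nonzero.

After txn 1: dr=41 cr=41 sum_balances=0
After txn 2: dr=141 cr=141 sum_balances=0
After txn 3: dr=232 cr=245 sum_balances=-13
After txn 4: dr=415 cr=415 sum_balances=-13
After txn 5: dr=133 cr=133 sum_balances=-13

Answer: 3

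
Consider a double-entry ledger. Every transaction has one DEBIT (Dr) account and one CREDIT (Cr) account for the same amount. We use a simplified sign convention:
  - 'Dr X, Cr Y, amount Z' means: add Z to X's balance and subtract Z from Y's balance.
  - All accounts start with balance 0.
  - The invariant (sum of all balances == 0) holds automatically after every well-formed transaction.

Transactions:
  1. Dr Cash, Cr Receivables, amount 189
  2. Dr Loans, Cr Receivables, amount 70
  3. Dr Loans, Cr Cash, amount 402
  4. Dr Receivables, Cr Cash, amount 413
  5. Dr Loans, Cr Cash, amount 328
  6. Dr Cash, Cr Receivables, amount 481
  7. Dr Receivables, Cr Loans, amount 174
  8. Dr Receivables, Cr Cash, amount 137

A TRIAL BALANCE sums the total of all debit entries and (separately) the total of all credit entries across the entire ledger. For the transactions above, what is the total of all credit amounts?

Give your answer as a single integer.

Answer: 2194

Derivation:
Txn 1: credit+=189
Txn 2: credit+=70
Txn 3: credit+=402
Txn 4: credit+=413
Txn 5: credit+=328
Txn 6: credit+=481
Txn 7: credit+=174
Txn 8: credit+=137
Total credits = 2194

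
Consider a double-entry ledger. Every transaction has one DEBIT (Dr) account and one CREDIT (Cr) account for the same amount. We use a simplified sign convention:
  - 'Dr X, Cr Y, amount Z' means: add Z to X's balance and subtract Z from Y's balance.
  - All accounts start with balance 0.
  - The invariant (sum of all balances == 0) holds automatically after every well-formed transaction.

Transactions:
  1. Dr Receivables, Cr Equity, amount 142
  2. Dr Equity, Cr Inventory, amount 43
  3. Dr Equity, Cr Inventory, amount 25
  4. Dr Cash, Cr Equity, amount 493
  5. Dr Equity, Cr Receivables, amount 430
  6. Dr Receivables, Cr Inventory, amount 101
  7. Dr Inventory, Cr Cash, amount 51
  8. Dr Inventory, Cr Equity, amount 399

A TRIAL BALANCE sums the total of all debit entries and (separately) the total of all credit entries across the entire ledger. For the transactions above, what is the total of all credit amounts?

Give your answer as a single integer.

Txn 1: credit+=142
Txn 2: credit+=43
Txn 3: credit+=25
Txn 4: credit+=493
Txn 5: credit+=430
Txn 6: credit+=101
Txn 7: credit+=51
Txn 8: credit+=399
Total credits = 1684

Answer: 1684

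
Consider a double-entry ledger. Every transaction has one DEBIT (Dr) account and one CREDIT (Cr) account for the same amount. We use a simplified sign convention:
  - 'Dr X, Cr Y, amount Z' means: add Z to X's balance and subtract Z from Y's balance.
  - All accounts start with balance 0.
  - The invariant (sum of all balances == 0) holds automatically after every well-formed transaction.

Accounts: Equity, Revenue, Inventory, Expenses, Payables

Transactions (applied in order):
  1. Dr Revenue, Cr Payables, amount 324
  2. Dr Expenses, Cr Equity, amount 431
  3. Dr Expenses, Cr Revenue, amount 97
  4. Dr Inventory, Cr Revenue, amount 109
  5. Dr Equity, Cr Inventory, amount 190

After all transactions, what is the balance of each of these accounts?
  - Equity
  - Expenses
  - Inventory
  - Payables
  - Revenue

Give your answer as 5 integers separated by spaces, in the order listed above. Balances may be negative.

Answer: -241 528 -81 -324 118

Derivation:
After txn 1 (Dr Revenue, Cr Payables, amount 324): Payables=-324 Revenue=324
After txn 2 (Dr Expenses, Cr Equity, amount 431): Equity=-431 Expenses=431 Payables=-324 Revenue=324
After txn 3 (Dr Expenses, Cr Revenue, amount 97): Equity=-431 Expenses=528 Payables=-324 Revenue=227
After txn 4 (Dr Inventory, Cr Revenue, amount 109): Equity=-431 Expenses=528 Inventory=109 Payables=-324 Revenue=118
After txn 5 (Dr Equity, Cr Inventory, amount 190): Equity=-241 Expenses=528 Inventory=-81 Payables=-324 Revenue=118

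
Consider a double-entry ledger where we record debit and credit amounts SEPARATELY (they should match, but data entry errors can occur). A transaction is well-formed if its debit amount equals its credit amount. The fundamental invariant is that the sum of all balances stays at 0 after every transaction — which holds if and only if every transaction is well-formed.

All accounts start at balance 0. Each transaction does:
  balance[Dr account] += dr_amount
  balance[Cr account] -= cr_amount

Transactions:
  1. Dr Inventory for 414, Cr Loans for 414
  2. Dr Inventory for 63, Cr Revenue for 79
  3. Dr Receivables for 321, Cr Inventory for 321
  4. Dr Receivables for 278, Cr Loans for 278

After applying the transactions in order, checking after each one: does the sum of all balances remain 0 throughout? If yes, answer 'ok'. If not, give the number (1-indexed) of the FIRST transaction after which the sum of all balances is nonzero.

Answer: 2

Derivation:
After txn 1: dr=414 cr=414 sum_balances=0
After txn 2: dr=63 cr=79 sum_balances=-16
After txn 3: dr=321 cr=321 sum_balances=-16
After txn 4: dr=278 cr=278 sum_balances=-16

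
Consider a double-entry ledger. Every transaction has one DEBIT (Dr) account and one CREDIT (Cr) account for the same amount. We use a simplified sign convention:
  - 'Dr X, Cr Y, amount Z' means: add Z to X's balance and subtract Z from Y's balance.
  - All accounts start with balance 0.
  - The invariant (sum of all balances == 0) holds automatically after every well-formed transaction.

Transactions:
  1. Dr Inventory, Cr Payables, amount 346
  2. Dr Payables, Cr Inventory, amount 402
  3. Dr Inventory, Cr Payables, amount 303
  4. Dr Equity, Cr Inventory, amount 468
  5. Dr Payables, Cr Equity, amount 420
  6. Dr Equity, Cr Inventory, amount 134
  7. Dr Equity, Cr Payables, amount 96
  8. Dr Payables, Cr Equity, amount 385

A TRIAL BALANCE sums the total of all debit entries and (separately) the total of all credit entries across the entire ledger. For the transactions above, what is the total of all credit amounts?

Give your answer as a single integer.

Txn 1: credit+=346
Txn 2: credit+=402
Txn 3: credit+=303
Txn 4: credit+=468
Txn 5: credit+=420
Txn 6: credit+=134
Txn 7: credit+=96
Txn 8: credit+=385
Total credits = 2554

Answer: 2554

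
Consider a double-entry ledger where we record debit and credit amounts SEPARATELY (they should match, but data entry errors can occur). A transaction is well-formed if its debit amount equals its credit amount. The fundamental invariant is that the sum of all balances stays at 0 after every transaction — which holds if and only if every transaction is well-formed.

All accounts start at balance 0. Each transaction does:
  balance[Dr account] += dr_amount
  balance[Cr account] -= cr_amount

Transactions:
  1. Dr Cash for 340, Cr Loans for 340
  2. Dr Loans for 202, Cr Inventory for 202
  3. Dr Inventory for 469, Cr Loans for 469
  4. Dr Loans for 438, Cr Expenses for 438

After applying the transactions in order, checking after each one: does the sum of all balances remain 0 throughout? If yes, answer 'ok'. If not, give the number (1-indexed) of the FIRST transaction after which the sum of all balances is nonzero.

Answer: ok

Derivation:
After txn 1: dr=340 cr=340 sum_balances=0
After txn 2: dr=202 cr=202 sum_balances=0
After txn 3: dr=469 cr=469 sum_balances=0
After txn 4: dr=438 cr=438 sum_balances=0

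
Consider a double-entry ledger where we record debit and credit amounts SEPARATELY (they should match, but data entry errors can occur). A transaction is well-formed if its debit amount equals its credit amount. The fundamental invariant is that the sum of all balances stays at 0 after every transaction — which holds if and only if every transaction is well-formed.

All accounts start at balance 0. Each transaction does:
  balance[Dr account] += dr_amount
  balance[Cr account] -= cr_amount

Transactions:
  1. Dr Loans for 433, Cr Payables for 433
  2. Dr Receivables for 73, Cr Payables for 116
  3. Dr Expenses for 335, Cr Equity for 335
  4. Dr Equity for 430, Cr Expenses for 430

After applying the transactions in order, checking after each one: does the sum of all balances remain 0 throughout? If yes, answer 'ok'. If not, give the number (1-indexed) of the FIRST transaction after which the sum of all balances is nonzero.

After txn 1: dr=433 cr=433 sum_balances=0
After txn 2: dr=73 cr=116 sum_balances=-43
After txn 3: dr=335 cr=335 sum_balances=-43
After txn 4: dr=430 cr=430 sum_balances=-43

Answer: 2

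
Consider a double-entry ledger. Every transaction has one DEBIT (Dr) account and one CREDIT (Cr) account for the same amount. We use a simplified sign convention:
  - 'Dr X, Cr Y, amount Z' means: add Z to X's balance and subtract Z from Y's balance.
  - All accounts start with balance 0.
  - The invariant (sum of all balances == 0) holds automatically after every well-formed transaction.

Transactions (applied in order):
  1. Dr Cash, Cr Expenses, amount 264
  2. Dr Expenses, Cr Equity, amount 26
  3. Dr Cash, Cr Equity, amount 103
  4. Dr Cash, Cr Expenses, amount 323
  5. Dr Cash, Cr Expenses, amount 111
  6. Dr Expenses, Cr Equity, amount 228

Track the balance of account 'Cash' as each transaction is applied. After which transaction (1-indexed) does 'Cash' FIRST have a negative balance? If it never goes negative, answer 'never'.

Answer: never

Derivation:
After txn 1: Cash=264
After txn 2: Cash=264
After txn 3: Cash=367
After txn 4: Cash=690
After txn 5: Cash=801
After txn 6: Cash=801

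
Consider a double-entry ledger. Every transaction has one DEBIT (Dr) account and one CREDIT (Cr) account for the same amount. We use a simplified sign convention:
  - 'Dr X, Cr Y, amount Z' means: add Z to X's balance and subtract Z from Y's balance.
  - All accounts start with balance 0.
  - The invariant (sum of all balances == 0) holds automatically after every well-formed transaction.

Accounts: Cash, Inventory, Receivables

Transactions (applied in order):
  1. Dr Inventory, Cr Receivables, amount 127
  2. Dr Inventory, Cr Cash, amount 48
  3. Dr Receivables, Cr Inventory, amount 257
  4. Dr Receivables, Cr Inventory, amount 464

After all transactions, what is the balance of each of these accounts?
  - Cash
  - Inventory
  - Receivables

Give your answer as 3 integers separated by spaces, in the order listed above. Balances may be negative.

After txn 1 (Dr Inventory, Cr Receivables, amount 127): Inventory=127 Receivables=-127
After txn 2 (Dr Inventory, Cr Cash, amount 48): Cash=-48 Inventory=175 Receivables=-127
After txn 3 (Dr Receivables, Cr Inventory, amount 257): Cash=-48 Inventory=-82 Receivables=130
After txn 4 (Dr Receivables, Cr Inventory, amount 464): Cash=-48 Inventory=-546 Receivables=594

Answer: -48 -546 594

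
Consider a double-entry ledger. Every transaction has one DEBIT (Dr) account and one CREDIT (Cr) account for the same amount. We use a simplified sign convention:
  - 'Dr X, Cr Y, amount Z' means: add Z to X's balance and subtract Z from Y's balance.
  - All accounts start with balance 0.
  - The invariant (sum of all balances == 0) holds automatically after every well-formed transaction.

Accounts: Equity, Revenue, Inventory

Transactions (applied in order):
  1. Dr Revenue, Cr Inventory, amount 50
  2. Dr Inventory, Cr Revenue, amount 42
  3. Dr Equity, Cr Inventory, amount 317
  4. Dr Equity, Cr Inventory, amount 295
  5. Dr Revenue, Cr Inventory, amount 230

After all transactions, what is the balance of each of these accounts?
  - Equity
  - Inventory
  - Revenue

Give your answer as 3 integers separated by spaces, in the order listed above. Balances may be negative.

Answer: 612 -850 238

Derivation:
After txn 1 (Dr Revenue, Cr Inventory, amount 50): Inventory=-50 Revenue=50
After txn 2 (Dr Inventory, Cr Revenue, amount 42): Inventory=-8 Revenue=8
After txn 3 (Dr Equity, Cr Inventory, amount 317): Equity=317 Inventory=-325 Revenue=8
After txn 4 (Dr Equity, Cr Inventory, amount 295): Equity=612 Inventory=-620 Revenue=8
After txn 5 (Dr Revenue, Cr Inventory, amount 230): Equity=612 Inventory=-850 Revenue=238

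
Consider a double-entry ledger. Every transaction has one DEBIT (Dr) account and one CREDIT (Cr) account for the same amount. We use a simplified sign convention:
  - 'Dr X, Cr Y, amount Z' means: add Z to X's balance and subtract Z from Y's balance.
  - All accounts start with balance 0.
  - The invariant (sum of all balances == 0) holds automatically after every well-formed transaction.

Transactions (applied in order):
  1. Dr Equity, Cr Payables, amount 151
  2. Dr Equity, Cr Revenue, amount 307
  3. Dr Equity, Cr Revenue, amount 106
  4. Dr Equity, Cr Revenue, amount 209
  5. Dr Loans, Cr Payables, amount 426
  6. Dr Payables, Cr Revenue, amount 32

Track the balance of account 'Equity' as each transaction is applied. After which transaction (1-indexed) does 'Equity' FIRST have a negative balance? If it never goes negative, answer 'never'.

Answer: never

Derivation:
After txn 1: Equity=151
After txn 2: Equity=458
After txn 3: Equity=564
After txn 4: Equity=773
After txn 5: Equity=773
After txn 6: Equity=773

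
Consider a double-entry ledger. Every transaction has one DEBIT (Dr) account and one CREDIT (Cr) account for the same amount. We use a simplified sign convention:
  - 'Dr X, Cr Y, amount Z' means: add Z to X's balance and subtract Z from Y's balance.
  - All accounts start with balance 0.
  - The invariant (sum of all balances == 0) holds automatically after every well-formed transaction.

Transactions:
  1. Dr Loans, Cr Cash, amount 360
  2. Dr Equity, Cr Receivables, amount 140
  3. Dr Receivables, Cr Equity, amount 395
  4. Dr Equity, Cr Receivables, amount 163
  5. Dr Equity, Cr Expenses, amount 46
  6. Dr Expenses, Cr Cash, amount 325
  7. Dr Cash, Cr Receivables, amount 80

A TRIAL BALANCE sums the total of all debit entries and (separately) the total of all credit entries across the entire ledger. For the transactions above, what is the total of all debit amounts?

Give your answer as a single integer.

Txn 1: debit+=360
Txn 2: debit+=140
Txn 3: debit+=395
Txn 4: debit+=163
Txn 5: debit+=46
Txn 6: debit+=325
Txn 7: debit+=80
Total debits = 1509

Answer: 1509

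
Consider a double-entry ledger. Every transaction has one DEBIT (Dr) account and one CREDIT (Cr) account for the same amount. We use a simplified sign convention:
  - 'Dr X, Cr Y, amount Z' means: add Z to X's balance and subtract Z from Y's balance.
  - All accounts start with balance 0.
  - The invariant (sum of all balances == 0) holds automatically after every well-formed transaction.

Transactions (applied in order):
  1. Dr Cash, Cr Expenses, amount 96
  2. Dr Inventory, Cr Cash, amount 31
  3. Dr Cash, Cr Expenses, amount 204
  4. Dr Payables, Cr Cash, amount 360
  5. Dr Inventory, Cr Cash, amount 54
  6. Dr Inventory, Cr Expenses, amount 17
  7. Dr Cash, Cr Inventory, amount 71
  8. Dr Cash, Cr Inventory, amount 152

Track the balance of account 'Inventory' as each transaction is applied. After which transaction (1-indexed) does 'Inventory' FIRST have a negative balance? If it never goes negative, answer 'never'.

Answer: 8

Derivation:
After txn 1: Inventory=0
After txn 2: Inventory=31
After txn 3: Inventory=31
After txn 4: Inventory=31
After txn 5: Inventory=85
After txn 6: Inventory=102
After txn 7: Inventory=31
After txn 8: Inventory=-121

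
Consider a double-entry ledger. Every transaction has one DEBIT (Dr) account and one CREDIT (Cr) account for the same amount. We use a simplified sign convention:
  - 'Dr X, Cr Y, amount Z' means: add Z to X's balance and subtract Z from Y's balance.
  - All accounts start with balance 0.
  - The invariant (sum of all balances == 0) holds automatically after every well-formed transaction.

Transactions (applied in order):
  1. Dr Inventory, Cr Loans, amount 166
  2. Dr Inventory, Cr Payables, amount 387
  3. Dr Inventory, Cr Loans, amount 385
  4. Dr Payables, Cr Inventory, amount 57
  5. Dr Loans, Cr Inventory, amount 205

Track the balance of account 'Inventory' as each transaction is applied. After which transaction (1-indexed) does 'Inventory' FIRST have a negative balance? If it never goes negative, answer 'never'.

After txn 1: Inventory=166
After txn 2: Inventory=553
After txn 3: Inventory=938
After txn 4: Inventory=881
After txn 5: Inventory=676

Answer: never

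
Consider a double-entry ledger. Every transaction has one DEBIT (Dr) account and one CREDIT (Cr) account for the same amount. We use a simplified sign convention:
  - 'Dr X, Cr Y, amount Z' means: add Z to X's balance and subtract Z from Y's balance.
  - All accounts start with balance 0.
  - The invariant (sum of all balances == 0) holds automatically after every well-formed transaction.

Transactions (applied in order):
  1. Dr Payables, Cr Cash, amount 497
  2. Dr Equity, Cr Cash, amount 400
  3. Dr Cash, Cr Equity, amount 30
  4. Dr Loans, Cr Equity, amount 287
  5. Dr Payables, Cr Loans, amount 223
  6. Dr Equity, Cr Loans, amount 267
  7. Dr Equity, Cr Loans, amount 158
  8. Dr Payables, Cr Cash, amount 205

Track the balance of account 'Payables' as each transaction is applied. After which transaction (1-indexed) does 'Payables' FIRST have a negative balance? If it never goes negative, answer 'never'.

Answer: never

Derivation:
After txn 1: Payables=497
After txn 2: Payables=497
After txn 3: Payables=497
After txn 4: Payables=497
After txn 5: Payables=720
After txn 6: Payables=720
After txn 7: Payables=720
After txn 8: Payables=925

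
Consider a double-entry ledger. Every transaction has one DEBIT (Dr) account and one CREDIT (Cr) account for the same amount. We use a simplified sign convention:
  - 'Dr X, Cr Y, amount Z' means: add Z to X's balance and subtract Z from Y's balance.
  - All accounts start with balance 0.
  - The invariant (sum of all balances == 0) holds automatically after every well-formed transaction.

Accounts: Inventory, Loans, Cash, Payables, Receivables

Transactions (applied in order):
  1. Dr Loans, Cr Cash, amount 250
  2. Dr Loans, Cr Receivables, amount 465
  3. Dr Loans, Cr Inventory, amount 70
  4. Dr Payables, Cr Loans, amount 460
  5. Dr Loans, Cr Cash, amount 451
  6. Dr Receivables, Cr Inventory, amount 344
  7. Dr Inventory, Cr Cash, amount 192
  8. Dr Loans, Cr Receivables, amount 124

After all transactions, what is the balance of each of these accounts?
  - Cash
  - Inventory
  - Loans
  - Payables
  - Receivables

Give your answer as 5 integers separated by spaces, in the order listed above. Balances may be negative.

After txn 1 (Dr Loans, Cr Cash, amount 250): Cash=-250 Loans=250
After txn 2 (Dr Loans, Cr Receivables, amount 465): Cash=-250 Loans=715 Receivables=-465
After txn 3 (Dr Loans, Cr Inventory, amount 70): Cash=-250 Inventory=-70 Loans=785 Receivables=-465
After txn 4 (Dr Payables, Cr Loans, amount 460): Cash=-250 Inventory=-70 Loans=325 Payables=460 Receivables=-465
After txn 5 (Dr Loans, Cr Cash, amount 451): Cash=-701 Inventory=-70 Loans=776 Payables=460 Receivables=-465
After txn 6 (Dr Receivables, Cr Inventory, amount 344): Cash=-701 Inventory=-414 Loans=776 Payables=460 Receivables=-121
After txn 7 (Dr Inventory, Cr Cash, amount 192): Cash=-893 Inventory=-222 Loans=776 Payables=460 Receivables=-121
After txn 8 (Dr Loans, Cr Receivables, amount 124): Cash=-893 Inventory=-222 Loans=900 Payables=460 Receivables=-245

Answer: -893 -222 900 460 -245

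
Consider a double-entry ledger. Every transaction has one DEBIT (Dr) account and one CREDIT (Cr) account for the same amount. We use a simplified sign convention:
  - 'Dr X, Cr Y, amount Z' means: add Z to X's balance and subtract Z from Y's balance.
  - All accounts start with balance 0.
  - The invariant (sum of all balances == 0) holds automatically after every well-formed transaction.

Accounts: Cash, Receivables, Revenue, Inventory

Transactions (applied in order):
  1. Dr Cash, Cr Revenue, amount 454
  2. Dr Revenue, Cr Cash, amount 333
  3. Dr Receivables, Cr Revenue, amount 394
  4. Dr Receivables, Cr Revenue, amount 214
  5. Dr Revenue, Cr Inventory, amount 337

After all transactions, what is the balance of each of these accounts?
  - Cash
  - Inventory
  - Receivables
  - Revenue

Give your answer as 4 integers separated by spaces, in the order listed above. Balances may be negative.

Answer: 121 -337 608 -392

Derivation:
After txn 1 (Dr Cash, Cr Revenue, amount 454): Cash=454 Revenue=-454
After txn 2 (Dr Revenue, Cr Cash, amount 333): Cash=121 Revenue=-121
After txn 3 (Dr Receivables, Cr Revenue, amount 394): Cash=121 Receivables=394 Revenue=-515
After txn 4 (Dr Receivables, Cr Revenue, amount 214): Cash=121 Receivables=608 Revenue=-729
After txn 5 (Dr Revenue, Cr Inventory, amount 337): Cash=121 Inventory=-337 Receivables=608 Revenue=-392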